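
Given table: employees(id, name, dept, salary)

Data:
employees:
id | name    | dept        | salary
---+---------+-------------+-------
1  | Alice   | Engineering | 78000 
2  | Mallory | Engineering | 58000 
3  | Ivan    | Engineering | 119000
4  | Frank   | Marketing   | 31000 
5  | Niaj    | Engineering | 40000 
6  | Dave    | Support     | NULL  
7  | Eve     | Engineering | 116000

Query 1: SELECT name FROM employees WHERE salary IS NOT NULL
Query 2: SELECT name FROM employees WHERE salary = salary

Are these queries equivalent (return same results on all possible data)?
Yes, equivalent

Both queries return: [('Alice',), ('Eve',), ('Frank',), ('Ivan',), ('Mallory',), ('Niaj',)]

Reason: IS NOT NULL vs self-equality (both exclude NULLs)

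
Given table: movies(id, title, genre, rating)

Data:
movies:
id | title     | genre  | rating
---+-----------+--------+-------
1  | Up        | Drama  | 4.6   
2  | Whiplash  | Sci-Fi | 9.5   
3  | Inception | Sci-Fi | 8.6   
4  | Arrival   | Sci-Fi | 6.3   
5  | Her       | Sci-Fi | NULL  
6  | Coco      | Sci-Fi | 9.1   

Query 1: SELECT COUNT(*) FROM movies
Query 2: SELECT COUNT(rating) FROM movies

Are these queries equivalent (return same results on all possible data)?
No, not equivalent

Query 1 returns: [(6,)]
Query 2 returns: [(5,)]

Reason: COUNT(*) includes NULLs, COUNT(column) excludes them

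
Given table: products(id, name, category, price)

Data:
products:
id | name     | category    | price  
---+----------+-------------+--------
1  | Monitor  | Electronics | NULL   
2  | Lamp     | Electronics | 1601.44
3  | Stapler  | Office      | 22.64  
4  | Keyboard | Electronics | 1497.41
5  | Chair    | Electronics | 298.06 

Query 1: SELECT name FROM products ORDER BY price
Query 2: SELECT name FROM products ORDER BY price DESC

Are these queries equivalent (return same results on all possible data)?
No, not equivalent

Query 1 returns: [('Monitor',), ('Stapler',), ('Chair',), ('Keyboard',), ('Lamp',)]
Query 2 returns: [('Lamp',), ('Keyboard',), ('Chair',), ('Stapler',), ('Monitor',)]

Reason: ASC vs DESC gives opposite ordering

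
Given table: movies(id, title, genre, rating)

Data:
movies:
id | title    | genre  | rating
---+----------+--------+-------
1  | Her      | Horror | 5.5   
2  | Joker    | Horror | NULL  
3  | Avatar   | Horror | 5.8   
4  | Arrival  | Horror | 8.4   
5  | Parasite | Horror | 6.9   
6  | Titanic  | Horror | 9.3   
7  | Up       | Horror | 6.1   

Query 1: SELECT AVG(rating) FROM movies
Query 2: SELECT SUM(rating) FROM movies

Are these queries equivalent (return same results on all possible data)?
No, not equivalent

Query 1 returns: [(7.0,)]
Query 2 returns: [(42.0,)]

Reason: AVG vs SUM give different aggregate values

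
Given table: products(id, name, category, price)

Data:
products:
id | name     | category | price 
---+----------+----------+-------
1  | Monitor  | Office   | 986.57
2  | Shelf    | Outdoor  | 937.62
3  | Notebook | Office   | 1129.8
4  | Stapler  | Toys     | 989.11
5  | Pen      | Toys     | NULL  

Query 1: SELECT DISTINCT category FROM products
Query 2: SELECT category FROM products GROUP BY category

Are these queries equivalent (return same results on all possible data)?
Yes, equivalent

Both queries return: [('Office',), ('Outdoor',), ('Toys',)]

Reason: Both get unique categorys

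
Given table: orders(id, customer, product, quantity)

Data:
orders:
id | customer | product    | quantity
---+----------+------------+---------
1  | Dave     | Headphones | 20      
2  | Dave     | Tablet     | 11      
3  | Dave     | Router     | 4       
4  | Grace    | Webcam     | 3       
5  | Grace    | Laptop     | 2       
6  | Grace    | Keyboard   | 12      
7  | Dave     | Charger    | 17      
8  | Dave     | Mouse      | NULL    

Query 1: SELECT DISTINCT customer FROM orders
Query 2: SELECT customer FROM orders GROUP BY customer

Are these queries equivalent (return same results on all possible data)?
Yes, equivalent

Both queries return: [('Dave',), ('Grace',)]

Reason: Both get unique customers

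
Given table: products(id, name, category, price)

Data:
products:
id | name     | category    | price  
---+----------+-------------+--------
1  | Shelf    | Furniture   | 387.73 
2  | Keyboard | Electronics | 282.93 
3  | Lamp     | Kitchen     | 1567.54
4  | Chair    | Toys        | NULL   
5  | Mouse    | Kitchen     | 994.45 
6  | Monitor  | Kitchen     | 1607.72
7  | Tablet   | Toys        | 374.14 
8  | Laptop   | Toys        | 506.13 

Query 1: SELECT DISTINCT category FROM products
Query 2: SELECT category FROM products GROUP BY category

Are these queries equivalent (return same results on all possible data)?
Yes, equivalent

Both queries return: [('Electronics',), ('Furniture',), ('Kitchen',), ('Toys',)]

Reason: Both get unique categorys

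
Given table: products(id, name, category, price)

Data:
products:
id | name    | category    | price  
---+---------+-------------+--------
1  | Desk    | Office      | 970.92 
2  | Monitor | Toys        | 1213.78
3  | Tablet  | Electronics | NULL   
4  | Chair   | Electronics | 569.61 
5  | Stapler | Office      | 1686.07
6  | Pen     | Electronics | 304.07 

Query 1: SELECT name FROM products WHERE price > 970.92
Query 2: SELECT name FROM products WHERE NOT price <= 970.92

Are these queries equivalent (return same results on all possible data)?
Yes, equivalent

Both queries return: [('Monitor',), ('Stapler',)]

Reason: Both filter price > 970.92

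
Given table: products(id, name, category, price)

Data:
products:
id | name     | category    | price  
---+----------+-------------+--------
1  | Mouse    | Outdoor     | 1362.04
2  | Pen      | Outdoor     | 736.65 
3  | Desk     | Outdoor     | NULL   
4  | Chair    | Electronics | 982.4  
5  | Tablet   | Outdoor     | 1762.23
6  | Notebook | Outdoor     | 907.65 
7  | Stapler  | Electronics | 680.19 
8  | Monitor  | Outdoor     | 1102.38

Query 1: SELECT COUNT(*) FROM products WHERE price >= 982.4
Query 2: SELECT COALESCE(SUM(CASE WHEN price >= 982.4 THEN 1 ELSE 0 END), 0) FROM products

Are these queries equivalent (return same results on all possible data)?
Yes, equivalent

Both queries return: [(4,)]

Reason: COUNT with WHERE vs conditional SUM (COALESCE handles empty-table NULL)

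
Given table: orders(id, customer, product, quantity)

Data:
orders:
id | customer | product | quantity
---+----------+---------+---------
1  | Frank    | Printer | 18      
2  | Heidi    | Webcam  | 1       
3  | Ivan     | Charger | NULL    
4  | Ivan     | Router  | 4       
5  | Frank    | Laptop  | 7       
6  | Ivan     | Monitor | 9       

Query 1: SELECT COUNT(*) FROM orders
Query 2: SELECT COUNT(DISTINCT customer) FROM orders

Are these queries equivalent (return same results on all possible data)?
No, not equivalent

Query 1 returns: [(6,)]
Query 2 returns: [(3,)]

Reason: COUNT(*) counts rows, COUNT(DISTINCT customer) counts unique customers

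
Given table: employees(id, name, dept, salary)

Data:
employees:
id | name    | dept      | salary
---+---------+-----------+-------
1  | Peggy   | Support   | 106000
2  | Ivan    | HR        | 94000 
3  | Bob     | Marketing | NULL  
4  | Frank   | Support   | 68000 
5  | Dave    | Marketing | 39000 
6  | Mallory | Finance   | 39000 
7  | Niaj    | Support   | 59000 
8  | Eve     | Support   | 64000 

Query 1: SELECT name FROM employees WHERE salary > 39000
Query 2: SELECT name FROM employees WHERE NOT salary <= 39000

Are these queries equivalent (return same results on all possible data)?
Yes, equivalent

Both queries return: [('Eve',), ('Frank',), ('Ivan',), ('Niaj',), ('Peggy',)]

Reason: Both filter salary > 39000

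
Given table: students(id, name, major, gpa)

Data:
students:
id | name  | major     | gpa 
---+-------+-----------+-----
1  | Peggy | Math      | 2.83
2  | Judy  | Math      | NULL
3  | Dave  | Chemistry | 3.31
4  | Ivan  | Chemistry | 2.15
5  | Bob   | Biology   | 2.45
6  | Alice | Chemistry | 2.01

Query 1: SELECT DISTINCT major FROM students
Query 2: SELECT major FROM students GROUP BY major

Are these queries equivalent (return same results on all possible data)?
Yes, equivalent

Both queries return: [('Biology',), ('Chemistry',), ('Math',)]

Reason: Both get unique majors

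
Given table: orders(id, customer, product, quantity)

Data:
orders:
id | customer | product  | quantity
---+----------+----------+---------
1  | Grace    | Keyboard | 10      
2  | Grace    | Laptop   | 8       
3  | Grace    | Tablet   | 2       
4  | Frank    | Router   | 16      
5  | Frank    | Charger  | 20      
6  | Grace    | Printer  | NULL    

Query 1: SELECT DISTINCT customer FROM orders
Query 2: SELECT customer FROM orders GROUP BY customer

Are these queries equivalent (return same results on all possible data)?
Yes, equivalent

Both queries return: [('Frank',), ('Grace',)]

Reason: Both get unique customers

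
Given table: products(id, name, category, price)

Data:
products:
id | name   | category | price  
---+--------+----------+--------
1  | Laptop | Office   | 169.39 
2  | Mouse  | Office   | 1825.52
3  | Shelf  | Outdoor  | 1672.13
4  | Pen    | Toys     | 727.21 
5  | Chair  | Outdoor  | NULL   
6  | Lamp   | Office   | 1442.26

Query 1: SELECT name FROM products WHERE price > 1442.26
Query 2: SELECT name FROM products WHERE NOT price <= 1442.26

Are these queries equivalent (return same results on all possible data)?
Yes, equivalent

Both queries return: [('Mouse',), ('Shelf',)]

Reason: Both filter price > 1442.26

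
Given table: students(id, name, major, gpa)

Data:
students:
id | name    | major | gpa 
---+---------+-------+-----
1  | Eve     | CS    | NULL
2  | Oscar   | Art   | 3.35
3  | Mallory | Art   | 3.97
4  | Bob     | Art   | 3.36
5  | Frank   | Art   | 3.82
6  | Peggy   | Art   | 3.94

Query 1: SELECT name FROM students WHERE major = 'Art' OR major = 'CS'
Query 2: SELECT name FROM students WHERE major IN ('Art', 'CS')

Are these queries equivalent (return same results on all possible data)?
Yes, equivalent

Both queries return: [('Bob',), ('Eve',), ('Frank',), ('Mallory',), ('Oscar',), ('Peggy',)]

Reason: OR vs IN are equivalent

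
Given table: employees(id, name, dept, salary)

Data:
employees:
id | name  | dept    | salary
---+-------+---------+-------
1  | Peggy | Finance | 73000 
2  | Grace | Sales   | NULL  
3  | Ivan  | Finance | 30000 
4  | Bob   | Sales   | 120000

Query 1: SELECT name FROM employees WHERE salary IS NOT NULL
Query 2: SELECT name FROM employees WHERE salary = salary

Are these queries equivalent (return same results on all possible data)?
Yes, equivalent

Both queries return: [('Bob',), ('Ivan',), ('Peggy',)]

Reason: IS NOT NULL vs self-equality (both exclude NULLs)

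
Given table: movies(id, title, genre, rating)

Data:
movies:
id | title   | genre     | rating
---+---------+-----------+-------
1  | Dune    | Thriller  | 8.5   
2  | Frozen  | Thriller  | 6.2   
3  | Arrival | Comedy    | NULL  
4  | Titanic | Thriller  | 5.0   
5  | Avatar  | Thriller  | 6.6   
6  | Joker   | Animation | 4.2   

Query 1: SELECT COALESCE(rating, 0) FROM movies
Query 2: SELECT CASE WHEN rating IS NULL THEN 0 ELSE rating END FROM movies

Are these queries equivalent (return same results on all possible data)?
Yes, equivalent

Both queries return: [(0,), (4.2,), (5.0,), (6.2,), (6.6,), (8.5,)]

Reason: COALESCE vs CASE for NULL handling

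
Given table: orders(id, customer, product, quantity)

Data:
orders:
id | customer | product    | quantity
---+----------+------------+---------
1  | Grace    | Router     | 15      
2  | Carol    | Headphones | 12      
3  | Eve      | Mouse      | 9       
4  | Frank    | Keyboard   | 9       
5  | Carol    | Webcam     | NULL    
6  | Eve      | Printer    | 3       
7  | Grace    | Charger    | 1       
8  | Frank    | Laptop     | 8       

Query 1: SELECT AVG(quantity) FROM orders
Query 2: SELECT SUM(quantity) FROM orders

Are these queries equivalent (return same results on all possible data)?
No, not equivalent

Query 1 returns: [(8.142857142857142,)]
Query 2 returns: [(57,)]

Reason: AVG vs SUM give different aggregate values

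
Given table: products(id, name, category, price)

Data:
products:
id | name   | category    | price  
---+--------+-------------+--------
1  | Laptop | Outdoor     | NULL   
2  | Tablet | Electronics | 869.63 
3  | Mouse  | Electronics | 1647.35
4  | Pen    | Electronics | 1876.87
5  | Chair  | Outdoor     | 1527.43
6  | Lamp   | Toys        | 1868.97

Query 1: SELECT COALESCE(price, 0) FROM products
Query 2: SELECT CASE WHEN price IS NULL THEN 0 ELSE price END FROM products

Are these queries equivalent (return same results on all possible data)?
Yes, equivalent

Both queries return: [(0,), (869.63,), (1527.43,), (1647.35,), (1868.97,), (1876.87,)]

Reason: COALESCE vs CASE for NULL handling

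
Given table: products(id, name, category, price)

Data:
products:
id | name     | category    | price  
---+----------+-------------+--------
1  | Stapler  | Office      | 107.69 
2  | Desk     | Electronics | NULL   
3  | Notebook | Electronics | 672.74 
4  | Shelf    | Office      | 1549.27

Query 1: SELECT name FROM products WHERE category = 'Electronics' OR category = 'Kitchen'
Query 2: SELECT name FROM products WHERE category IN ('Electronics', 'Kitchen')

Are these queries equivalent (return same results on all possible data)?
Yes, equivalent

Both queries return: [('Desk',), ('Notebook',)]

Reason: OR vs IN are equivalent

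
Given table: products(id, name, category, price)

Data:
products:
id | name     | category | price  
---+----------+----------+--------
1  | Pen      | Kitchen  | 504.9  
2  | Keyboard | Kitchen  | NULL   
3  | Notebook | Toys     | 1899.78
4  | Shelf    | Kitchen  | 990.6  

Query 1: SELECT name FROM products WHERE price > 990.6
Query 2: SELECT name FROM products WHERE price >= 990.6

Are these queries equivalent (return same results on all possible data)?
No, not equivalent

Query 1 returns: [('Notebook',)]
Query 2 returns: [('Notebook',), ('Shelf',)]

Reason: > vs >= gives different results when price = 990.6 exists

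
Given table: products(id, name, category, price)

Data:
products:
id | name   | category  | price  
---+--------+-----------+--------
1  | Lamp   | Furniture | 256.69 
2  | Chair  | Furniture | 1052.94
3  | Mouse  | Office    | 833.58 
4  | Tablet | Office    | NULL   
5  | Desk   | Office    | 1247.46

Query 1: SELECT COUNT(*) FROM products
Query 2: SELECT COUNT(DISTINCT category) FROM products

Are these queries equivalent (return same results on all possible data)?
No, not equivalent

Query 1 returns: [(5,)]
Query 2 returns: [(2,)]

Reason: COUNT(*) counts rows, COUNT(DISTINCT category) counts unique categorys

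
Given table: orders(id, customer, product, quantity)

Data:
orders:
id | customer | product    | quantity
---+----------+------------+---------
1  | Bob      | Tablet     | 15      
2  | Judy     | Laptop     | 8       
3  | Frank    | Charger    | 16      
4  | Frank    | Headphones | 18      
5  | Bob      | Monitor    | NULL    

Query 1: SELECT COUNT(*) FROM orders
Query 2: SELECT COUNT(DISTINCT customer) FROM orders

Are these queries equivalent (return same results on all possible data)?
No, not equivalent

Query 1 returns: [(5,)]
Query 2 returns: [(3,)]

Reason: COUNT(*) counts rows, COUNT(DISTINCT customer) counts unique customers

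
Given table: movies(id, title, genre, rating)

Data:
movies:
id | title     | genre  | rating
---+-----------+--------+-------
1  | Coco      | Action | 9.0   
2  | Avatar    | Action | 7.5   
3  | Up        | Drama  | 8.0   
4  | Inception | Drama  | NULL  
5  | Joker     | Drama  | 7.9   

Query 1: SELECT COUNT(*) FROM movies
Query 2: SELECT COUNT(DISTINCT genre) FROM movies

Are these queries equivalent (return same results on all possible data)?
No, not equivalent

Query 1 returns: [(5,)]
Query 2 returns: [(2,)]

Reason: COUNT(*) counts rows, COUNT(DISTINCT genre) counts unique genres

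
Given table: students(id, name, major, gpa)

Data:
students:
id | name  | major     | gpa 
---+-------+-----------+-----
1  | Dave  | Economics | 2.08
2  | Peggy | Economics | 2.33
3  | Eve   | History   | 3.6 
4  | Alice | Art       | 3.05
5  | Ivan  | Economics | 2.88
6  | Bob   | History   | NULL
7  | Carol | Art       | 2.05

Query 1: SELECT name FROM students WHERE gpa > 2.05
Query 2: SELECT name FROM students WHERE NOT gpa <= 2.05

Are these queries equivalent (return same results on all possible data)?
Yes, equivalent

Both queries return: [('Alice',), ('Dave',), ('Eve',), ('Ivan',), ('Peggy',)]

Reason: Both filter gpa > 2.05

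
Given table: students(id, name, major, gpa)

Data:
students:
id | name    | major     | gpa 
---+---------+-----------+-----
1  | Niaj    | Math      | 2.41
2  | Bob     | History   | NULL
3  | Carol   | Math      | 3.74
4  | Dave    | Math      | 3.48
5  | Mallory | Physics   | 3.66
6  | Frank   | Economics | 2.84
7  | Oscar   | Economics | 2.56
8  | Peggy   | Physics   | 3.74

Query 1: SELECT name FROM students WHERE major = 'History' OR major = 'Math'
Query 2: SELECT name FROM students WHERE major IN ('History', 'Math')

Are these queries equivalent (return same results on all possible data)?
Yes, equivalent

Both queries return: [('Bob',), ('Carol',), ('Dave',), ('Niaj',)]

Reason: OR vs IN are equivalent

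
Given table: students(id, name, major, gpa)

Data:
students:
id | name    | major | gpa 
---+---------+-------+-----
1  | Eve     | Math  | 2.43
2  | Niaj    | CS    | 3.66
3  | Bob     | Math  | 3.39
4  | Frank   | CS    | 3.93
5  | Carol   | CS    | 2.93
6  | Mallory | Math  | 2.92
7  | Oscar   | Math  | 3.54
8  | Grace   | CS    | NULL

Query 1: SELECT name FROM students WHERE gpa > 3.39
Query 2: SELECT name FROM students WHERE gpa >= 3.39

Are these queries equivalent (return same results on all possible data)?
No, not equivalent

Query 1 returns: [('Niaj',), ('Frank',), ('Oscar',)]
Query 2 returns: [('Niaj',), ('Bob',), ('Frank',), ('Oscar',)]

Reason: > vs >= gives different results when gpa = 3.39 exists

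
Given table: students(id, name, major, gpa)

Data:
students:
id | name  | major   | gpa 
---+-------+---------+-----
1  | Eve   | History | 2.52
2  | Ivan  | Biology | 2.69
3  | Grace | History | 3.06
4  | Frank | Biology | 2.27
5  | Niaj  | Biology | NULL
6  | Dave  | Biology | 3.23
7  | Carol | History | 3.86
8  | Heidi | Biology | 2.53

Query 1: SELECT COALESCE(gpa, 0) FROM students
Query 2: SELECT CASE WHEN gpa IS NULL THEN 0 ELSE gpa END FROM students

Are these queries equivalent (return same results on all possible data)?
Yes, equivalent

Both queries return: [(0,), (2.27,), (2.52,), (2.53,), (2.69,), (3.06,), (3.23,), (3.86,)]

Reason: COALESCE vs CASE for NULL handling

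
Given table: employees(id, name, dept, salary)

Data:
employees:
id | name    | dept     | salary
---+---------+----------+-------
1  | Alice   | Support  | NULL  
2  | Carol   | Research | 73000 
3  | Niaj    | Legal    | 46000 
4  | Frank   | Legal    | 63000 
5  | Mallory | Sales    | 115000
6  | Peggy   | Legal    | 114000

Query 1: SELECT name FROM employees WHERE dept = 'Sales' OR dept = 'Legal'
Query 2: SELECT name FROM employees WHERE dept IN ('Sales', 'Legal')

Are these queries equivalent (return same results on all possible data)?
Yes, equivalent

Both queries return: [('Frank',), ('Mallory',), ('Niaj',), ('Peggy',)]

Reason: OR vs IN are equivalent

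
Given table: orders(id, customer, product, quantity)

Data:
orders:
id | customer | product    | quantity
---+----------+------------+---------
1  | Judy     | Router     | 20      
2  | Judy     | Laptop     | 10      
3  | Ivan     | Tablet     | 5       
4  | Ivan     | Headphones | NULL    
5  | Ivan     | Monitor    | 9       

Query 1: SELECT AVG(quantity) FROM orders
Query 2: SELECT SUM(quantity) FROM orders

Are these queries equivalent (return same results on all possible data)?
No, not equivalent

Query 1 returns: [(11.0,)]
Query 2 returns: [(44,)]

Reason: AVG vs SUM give different aggregate values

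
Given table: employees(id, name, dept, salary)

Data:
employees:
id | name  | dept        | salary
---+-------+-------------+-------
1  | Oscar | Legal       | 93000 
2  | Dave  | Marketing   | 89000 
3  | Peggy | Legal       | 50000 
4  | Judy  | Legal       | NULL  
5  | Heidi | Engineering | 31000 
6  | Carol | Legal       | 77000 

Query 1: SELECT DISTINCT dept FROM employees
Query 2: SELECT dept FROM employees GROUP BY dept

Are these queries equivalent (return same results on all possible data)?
Yes, equivalent

Both queries return: [('Engineering',), ('Legal',), ('Marketing',)]

Reason: Both get unique depts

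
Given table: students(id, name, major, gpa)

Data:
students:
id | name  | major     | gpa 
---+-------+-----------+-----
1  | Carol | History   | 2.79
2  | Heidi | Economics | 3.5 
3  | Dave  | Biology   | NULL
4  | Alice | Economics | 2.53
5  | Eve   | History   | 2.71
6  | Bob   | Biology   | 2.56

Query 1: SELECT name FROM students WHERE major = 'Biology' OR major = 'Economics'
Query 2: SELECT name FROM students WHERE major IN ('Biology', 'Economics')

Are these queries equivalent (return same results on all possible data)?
Yes, equivalent

Both queries return: [('Alice',), ('Bob',), ('Dave',), ('Heidi',)]

Reason: OR vs IN are equivalent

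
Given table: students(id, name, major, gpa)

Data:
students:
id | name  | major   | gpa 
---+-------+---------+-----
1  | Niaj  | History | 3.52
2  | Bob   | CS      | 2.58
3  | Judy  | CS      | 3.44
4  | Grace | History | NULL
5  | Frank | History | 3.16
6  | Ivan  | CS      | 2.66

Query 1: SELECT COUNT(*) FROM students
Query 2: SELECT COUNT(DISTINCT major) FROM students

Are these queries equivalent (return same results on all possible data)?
No, not equivalent

Query 1 returns: [(6,)]
Query 2 returns: [(2,)]

Reason: COUNT(*) counts rows, COUNT(DISTINCT major) counts unique majors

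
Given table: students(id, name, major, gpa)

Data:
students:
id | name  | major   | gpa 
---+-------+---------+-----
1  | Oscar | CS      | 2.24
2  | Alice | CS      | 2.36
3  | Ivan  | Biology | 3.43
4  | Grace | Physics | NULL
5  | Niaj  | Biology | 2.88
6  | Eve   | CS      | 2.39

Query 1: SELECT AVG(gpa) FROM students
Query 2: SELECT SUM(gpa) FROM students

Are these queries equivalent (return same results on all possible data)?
No, not equivalent

Query 1 returns: [(2.66,)]
Query 2 returns: [(13.3,)]

Reason: AVG vs SUM give different aggregate values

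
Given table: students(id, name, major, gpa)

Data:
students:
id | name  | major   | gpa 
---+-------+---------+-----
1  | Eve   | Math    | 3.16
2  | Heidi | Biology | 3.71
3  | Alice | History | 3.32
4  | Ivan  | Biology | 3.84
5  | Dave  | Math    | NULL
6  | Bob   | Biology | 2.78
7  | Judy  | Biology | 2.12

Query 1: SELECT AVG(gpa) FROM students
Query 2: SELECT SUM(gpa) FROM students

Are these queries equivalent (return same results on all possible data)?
No, not equivalent

Query 1 returns: [(3.155,)]
Query 2 returns: [(18.93,)]

Reason: AVG vs SUM give different aggregate values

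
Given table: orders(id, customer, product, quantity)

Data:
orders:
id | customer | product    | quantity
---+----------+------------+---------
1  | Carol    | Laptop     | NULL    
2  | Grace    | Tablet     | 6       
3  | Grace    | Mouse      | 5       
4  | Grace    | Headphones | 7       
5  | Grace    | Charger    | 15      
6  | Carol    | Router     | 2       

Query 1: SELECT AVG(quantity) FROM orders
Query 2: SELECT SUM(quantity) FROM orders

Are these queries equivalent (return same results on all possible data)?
No, not equivalent

Query 1 returns: [(7.0,)]
Query 2 returns: [(35,)]

Reason: AVG vs SUM give different aggregate values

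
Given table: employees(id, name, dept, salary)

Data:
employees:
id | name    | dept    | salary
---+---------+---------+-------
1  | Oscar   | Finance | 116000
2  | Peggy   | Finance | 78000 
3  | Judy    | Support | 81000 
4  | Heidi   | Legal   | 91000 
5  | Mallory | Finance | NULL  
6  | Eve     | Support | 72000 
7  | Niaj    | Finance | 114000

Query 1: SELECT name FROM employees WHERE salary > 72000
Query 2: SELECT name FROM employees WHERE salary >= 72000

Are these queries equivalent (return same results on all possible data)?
No, not equivalent

Query 1 returns: [('Oscar',), ('Peggy',), ('Judy',), ('Heidi',), ('Niaj',)]
Query 2 returns: [('Oscar',), ('Peggy',), ('Judy',), ('Heidi',), ('Eve',), ('Niaj',)]

Reason: > vs >= gives different results when salary = 72000 exists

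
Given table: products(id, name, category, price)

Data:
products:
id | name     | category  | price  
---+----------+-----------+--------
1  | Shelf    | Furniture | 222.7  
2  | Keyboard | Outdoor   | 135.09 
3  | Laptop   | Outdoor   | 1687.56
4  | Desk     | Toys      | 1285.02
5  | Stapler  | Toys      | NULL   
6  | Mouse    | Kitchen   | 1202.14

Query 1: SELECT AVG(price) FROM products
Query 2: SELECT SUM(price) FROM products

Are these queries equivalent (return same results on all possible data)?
No, not equivalent

Query 1 returns: [(906.5020000000001,)]
Query 2 returns: [(4532.51,)]

Reason: AVG vs SUM give different aggregate values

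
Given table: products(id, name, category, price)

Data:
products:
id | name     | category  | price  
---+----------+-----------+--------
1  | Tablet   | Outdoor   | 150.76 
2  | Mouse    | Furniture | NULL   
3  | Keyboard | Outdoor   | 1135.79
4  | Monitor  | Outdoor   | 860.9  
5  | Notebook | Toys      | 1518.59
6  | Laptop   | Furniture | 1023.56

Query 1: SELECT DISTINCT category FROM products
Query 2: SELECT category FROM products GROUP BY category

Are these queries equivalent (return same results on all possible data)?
Yes, equivalent

Both queries return: [('Furniture',), ('Outdoor',), ('Toys',)]

Reason: Both get unique categorys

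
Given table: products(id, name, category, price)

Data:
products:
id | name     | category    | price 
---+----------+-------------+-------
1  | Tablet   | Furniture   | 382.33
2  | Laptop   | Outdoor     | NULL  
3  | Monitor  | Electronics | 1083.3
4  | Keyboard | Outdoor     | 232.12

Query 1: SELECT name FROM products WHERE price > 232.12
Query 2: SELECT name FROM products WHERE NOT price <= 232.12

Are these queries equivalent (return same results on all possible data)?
Yes, equivalent

Both queries return: [('Monitor',), ('Tablet',)]

Reason: Both filter price > 232.12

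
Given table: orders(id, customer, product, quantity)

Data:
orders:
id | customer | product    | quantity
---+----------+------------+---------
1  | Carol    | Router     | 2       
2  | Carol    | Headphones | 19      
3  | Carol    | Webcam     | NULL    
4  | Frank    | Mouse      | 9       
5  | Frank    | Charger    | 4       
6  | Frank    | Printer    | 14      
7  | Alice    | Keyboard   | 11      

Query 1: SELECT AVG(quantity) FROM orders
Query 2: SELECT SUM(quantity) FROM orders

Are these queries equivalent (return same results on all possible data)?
No, not equivalent

Query 1 returns: [(9.833333333333334,)]
Query 2 returns: [(59,)]

Reason: AVG vs SUM give different aggregate values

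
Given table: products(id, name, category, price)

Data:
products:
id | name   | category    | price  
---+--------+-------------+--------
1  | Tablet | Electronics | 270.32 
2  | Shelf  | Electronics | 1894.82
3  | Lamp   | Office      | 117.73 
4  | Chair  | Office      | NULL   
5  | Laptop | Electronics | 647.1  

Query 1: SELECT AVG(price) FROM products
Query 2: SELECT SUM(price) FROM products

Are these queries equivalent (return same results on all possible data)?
No, not equivalent

Query 1 returns: [(732.4925,)]
Query 2 returns: [(2929.97,)]

Reason: AVG vs SUM give different aggregate values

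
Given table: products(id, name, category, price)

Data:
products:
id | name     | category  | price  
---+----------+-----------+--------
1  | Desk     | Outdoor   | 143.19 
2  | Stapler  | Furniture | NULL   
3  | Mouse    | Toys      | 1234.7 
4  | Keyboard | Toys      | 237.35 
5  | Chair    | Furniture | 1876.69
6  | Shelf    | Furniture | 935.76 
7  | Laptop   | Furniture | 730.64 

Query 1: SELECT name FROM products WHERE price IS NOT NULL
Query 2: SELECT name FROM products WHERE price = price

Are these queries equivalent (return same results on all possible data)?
Yes, equivalent

Both queries return: [('Chair',), ('Desk',), ('Keyboard',), ('Laptop',), ('Mouse',), ('Shelf',)]

Reason: IS NOT NULL vs self-equality (both exclude NULLs)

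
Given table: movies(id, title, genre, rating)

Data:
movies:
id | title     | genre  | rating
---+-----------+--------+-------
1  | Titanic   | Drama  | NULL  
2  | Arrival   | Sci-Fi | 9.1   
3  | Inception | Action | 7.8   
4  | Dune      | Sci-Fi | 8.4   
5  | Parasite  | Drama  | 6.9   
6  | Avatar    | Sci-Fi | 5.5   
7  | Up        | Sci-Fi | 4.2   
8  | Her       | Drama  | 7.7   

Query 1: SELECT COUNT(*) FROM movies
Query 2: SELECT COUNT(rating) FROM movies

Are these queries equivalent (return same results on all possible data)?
No, not equivalent

Query 1 returns: [(8,)]
Query 2 returns: [(7,)]

Reason: COUNT(*) includes NULLs, COUNT(column) excludes them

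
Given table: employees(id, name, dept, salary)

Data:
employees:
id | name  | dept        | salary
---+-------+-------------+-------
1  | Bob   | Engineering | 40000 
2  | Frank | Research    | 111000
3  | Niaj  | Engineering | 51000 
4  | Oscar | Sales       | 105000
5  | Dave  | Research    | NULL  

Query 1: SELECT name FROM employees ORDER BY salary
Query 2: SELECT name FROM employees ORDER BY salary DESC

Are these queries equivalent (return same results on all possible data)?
No, not equivalent

Query 1 returns: [('Dave',), ('Bob',), ('Niaj',), ('Oscar',), ('Frank',)]
Query 2 returns: [('Frank',), ('Oscar',), ('Niaj',), ('Bob',), ('Dave',)]

Reason: ASC vs DESC gives opposite ordering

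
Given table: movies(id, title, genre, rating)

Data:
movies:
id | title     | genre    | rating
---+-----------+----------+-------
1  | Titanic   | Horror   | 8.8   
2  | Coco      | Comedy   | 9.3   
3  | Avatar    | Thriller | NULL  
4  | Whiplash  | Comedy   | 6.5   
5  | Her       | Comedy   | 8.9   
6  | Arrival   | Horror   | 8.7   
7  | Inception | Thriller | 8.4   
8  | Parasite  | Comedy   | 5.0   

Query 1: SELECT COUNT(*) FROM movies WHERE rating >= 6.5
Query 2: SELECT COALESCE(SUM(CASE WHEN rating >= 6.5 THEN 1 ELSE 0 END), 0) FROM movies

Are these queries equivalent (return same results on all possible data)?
Yes, equivalent

Both queries return: [(6,)]

Reason: COUNT with WHERE vs conditional SUM (COALESCE handles empty-table NULL)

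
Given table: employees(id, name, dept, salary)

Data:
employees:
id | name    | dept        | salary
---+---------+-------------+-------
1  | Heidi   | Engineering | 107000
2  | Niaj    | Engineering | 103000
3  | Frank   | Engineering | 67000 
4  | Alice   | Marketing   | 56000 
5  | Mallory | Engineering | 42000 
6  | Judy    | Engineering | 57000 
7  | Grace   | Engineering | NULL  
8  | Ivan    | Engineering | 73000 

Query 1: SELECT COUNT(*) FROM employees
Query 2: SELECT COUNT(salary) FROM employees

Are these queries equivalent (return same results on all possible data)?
No, not equivalent

Query 1 returns: [(8,)]
Query 2 returns: [(7,)]

Reason: COUNT(*) includes NULLs, COUNT(column) excludes them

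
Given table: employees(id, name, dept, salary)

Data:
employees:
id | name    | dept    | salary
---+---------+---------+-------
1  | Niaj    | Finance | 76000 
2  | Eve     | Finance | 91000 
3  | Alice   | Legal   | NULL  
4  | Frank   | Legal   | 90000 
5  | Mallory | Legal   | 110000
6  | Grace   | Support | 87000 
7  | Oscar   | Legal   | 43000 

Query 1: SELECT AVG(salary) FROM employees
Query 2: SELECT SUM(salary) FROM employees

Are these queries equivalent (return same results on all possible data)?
No, not equivalent

Query 1 returns: [(82833.33333333333,)]
Query 2 returns: [(497000,)]

Reason: AVG vs SUM give different aggregate values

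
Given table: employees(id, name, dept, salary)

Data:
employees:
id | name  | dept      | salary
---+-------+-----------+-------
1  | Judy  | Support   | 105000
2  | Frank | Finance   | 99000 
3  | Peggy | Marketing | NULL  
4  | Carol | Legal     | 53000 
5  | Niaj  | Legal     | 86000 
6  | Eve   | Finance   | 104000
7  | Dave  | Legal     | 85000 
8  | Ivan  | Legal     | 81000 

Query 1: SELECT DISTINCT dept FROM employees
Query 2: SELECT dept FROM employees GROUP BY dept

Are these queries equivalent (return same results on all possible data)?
Yes, equivalent

Both queries return: [('Finance',), ('Legal',), ('Marketing',), ('Support',)]

Reason: Both get unique depts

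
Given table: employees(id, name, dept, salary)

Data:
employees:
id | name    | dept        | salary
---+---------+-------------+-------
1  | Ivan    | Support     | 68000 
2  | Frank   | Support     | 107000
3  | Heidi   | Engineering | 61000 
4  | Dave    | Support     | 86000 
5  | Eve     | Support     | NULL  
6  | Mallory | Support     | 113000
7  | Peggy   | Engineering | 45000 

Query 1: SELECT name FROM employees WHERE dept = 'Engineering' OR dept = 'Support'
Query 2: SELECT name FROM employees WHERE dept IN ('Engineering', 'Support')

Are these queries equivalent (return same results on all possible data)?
Yes, equivalent

Both queries return: [('Dave',), ('Eve',), ('Frank',), ('Heidi',), ('Ivan',), ('Mallory',), ('Peggy',)]

Reason: OR vs IN are equivalent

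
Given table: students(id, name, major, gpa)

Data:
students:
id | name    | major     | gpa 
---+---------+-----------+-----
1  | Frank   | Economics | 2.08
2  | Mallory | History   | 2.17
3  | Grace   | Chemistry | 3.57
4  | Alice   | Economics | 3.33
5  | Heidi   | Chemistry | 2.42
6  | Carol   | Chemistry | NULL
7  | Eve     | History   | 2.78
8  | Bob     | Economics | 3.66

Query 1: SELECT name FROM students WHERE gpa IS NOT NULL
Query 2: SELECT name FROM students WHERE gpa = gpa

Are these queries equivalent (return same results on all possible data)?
Yes, equivalent

Both queries return: [('Alice',), ('Bob',), ('Eve',), ('Frank',), ('Grace',), ('Heidi',), ('Mallory',)]

Reason: IS NOT NULL vs self-equality (both exclude NULLs)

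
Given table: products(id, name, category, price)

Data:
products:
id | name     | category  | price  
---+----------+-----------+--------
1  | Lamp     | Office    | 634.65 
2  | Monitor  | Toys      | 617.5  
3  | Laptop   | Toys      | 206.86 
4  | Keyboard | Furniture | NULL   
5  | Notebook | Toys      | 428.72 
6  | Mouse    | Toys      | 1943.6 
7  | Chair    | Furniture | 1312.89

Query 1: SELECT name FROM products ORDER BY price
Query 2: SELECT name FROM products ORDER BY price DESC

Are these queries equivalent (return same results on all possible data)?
No, not equivalent

Query 1 returns: [('Keyboard',), ('Laptop',), ('Notebook',), ('Monitor',), ('Lamp',), ('Chair',), ('Mouse',)]
Query 2 returns: [('Mouse',), ('Chair',), ('Lamp',), ('Monitor',), ('Notebook',), ('Laptop',), ('Keyboard',)]

Reason: ASC vs DESC gives opposite ordering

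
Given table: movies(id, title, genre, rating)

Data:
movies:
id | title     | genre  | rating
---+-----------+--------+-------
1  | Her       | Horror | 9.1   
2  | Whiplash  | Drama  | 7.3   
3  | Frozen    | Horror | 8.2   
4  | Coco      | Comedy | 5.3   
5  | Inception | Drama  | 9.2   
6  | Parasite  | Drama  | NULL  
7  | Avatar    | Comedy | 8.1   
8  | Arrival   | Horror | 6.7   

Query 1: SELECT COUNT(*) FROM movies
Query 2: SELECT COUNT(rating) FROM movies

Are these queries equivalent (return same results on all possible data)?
No, not equivalent

Query 1 returns: [(8,)]
Query 2 returns: [(7,)]

Reason: COUNT(*) includes NULLs, COUNT(column) excludes them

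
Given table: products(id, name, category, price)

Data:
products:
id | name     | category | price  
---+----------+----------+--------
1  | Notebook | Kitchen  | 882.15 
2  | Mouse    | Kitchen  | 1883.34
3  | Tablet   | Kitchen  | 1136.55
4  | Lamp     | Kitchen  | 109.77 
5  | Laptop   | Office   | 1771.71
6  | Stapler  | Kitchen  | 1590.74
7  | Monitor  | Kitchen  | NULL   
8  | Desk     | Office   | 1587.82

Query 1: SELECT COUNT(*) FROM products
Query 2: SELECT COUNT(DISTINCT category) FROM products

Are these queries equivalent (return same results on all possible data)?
No, not equivalent

Query 1 returns: [(8,)]
Query 2 returns: [(2,)]

Reason: COUNT(*) counts rows, COUNT(DISTINCT category) counts unique categorys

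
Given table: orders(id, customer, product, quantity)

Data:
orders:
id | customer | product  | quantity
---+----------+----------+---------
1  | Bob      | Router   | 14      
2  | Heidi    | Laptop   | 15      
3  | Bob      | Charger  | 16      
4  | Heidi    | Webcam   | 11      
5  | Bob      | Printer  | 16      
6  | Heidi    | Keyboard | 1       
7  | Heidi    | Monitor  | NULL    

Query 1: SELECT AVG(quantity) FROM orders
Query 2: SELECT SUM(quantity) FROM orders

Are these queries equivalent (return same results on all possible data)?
No, not equivalent

Query 1 returns: [(12.166666666666666,)]
Query 2 returns: [(73,)]

Reason: AVG vs SUM give different aggregate values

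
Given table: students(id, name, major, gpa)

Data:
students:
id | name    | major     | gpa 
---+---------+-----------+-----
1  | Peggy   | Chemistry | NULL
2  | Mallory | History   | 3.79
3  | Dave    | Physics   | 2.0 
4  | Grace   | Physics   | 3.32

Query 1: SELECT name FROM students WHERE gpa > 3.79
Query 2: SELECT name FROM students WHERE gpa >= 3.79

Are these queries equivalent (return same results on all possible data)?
No, not equivalent

Query 1 returns: []
Query 2 returns: [('Mallory',)]

Reason: > vs >= gives different results when gpa = 3.79 exists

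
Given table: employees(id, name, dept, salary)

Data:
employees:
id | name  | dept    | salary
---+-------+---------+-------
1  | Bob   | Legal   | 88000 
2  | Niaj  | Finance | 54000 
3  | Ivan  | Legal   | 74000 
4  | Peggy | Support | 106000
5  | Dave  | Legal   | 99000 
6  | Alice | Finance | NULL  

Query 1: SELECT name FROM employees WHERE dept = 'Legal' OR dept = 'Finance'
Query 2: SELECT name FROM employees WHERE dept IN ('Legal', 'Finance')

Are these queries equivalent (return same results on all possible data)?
Yes, equivalent

Both queries return: [('Alice',), ('Bob',), ('Dave',), ('Ivan',), ('Niaj',)]

Reason: OR vs IN are equivalent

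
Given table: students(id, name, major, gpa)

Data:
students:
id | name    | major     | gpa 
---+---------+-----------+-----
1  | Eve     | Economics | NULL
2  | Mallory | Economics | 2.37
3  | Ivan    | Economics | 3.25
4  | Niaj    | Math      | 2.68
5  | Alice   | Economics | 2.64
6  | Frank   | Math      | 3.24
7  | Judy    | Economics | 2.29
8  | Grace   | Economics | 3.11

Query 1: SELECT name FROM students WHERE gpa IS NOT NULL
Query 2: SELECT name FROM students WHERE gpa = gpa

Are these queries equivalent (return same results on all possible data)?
Yes, equivalent

Both queries return: [('Alice',), ('Frank',), ('Grace',), ('Ivan',), ('Judy',), ('Mallory',), ('Niaj',)]

Reason: IS NOT NULL vs self-equality (both exclude NULLs)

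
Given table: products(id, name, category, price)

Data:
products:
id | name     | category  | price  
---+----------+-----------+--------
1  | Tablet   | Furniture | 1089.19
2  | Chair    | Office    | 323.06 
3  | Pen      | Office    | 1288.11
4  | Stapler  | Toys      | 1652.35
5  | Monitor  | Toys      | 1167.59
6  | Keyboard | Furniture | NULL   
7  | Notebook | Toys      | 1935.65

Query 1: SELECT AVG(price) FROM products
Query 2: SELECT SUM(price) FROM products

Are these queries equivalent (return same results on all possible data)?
No, not equivalent

Query 1 returns: [(1242.6583333333333,)]
Query 2 returns: [(7455.95,)]

Reason: AVG vs SUM give different aggregate values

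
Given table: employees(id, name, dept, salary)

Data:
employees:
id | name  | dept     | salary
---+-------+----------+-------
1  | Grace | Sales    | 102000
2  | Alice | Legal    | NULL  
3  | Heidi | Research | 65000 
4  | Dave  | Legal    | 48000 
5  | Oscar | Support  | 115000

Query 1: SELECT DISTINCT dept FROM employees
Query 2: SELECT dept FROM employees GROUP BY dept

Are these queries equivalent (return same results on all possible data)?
Yes, equivalent

Both queries return: [('Legal',), ('Research',), ('Sales',), ('Support',)]

Reason: Both get unique depts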